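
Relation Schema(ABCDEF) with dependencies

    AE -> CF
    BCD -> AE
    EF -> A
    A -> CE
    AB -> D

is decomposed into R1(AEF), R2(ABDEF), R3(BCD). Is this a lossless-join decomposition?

No

Chase test. Columns are ABCDEF; row i has aⱼ where attribute j ∈ Ri, else bᵢⱼ.
Initial tableau (one row per fragment):
  row 1: a1 b12 b13 b14 a5 a6
  row 2: a1 a2 b23 a4 a5 a6
  row 3: b31 a2 a3 a4 b35 b36
Rows 1 and 2 agree on AE; apply AE→CF and equate their CF entries.
No row becomes fully distinguished — the join is lossy.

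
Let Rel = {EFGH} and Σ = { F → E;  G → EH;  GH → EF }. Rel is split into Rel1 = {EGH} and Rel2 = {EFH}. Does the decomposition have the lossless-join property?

No

Common attributes: Rel1 ∩ Rel2 = {EH}.
No dependency enlarges {EH}, so (EH)⁺ = {EH}.
The closure contains neither all of Rel1 = {EGH} nor all of Rel2 = {EFH}, so the common attributes are not a superkey of either fragment. The join is lossy.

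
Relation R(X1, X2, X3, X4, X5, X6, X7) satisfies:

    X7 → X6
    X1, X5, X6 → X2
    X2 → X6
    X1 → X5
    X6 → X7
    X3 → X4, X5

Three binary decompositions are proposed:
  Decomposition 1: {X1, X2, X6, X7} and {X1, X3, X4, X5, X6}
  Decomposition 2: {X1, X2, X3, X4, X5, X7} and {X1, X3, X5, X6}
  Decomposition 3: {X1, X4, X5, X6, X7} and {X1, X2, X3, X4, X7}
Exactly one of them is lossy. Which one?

Decomposition 1: common = {X1, X6}, closure = {X1, X2, X5, X6, X7} → lossless.
Decomposition 2: common = {X1, X3, X5}, closure = {X1, X3, X4, X5} → lossy.
Decomposition 3: common = {X1, X4, X7}, closure = {X1, X2, X4, X5, X6, X7} → lossless.

Decomposition 2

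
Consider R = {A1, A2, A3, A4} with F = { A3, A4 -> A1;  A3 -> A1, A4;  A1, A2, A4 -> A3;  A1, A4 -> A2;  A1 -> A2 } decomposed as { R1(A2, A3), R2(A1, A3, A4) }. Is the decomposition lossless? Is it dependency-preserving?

Lossless test: (A3)⁺ = {A1, A2, A3, A4}, which contains all of one fragment — lossless.
Dependency preservation: the restricted closure of {A1} across the fragments never reaches {A2}, so A1 → A2 cannot be enforced without a join — not preserved.

lossless but not dependency-preserving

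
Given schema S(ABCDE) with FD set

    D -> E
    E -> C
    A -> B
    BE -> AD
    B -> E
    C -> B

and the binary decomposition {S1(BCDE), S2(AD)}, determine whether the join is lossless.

Common attributes: S1 ∩ S2 = {D}.
Closure of {D}: D → E applies, adding E; E → C applies, adding C; C → B applies, adding B; BE → AD applies, adding A. So (D)⁺ = {ABCDE}.
This closure contains every attribute of S1, so S1 ∩ S2 → S1. The join is lossless.

Yes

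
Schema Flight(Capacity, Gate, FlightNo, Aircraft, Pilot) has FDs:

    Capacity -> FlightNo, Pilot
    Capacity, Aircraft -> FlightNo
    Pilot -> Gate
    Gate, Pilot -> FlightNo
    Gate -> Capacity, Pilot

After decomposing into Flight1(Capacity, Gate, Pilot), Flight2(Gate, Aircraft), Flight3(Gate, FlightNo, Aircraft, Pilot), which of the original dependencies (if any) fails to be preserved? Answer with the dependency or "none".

Capacity → FlightNo, Pilot: restricted closure across fragments reaches FlightNo, Pilot.
Capacity, Aircraft → FlightNo: restricted closure across fragments reaches FlightNo.
Pilot → Gate lies within Flight1.
Gate, Pilot → FlightNo lies within Flight3.
Gate → Capacity, Pilot lies within Flight1.
Every dependency is enforceable on the fragments, so the decomposition is dependency-preserving.

none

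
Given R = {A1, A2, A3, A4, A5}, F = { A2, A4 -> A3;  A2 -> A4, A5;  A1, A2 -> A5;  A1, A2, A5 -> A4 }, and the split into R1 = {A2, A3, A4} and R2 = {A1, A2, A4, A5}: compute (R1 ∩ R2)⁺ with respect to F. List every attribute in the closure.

A2, A3, A4, A5

R1 ∩ R2 = {A2, A4}.
A2, A4 → A3 applies, adding A3
A2 → A4, A5 applies, adding A5
Closure: {A2, A3, A4, A5}.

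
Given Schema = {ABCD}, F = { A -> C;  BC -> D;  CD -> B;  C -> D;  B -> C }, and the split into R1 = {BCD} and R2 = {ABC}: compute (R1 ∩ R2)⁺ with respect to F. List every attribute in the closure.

R1 ∩ R2 = {BC}.
BC → D applies, adding D
Closure: {BCD}.

BCD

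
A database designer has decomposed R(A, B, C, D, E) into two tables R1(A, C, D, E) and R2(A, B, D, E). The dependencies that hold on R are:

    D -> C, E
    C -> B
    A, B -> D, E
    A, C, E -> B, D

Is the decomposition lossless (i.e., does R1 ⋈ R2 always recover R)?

Yes

Common attributes: R1 ∩ R2 = {A, D, E}.
Closure of {A, D, E}: D → C, E applies, adding C; C → B applies, adding B. So (A, D, E)⁺ = {A, B, C, D, E}.
This closure contains every attribute of R1, so R1 ∩ R2 → R1. The join is lossless.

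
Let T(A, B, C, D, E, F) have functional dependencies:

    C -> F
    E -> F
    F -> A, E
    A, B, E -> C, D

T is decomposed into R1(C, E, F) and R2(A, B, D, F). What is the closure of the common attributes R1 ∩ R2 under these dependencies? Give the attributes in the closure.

R1 ∩ R2 = {F}.
F → A, E applies, adding A, E
Closure: {A, E, F}.

A, E, F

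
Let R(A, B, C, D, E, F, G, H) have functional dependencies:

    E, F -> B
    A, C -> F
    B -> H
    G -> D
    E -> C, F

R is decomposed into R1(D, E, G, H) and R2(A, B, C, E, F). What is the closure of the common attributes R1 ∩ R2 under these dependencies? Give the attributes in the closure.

R1 ∩ R2 = {E}.
E → C, F applies, adding C, F
E, F → B applies, adding B
B → H applies, adding H
Closure: {B, C, E, F, H}.

B, C, E, F, H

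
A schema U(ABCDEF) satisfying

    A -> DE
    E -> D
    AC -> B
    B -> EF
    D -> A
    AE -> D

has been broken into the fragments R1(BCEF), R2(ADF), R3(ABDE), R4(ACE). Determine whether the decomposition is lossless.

Yes

Chase test. Columns are ABCDEF; row i has aⱼ where attribute j ∈ Ri, else bᵢⱼ.
Initial tableau (one row per fragment):
  row 1: b11 a2 a3 b14 a5 a6
  row 2: a1 b22 b23 a4 b25 a6
  row 3: a1 a2 b33 a4 a5 b36
  row 4: a1 b42 a3 b44 a5 b46
Rows 2 and 3 agree on A; apply A→DE and equate their DE entries.
Rows 2 and 4 agree on A; apply A→DE and equate their DE entries.
Rows 1 and 2 agree on E; apply E→D and equate their D entries.
Rows 1 and 3 agree on B; apply B→EF and equate their EF entries.
Rows 1 and 2 agree on D; apply D→A and equate their A entries.
Rows 1 and 4 agree on AC; apply AC→B and equate their B entries.
Rows 1 and 4 agree on B; apply B→EF and equate their EF entries.
Row 1 is now all distinguished symbols — the join is lossless.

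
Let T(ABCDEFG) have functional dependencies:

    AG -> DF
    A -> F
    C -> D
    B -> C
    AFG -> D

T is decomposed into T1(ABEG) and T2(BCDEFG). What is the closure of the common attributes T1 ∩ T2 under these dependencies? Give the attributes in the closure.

T1 ∩ T2 = {BEG}.
B → C applies, adding C
C → D applies, adding D
Closure: {BCDEG}.

BCDEG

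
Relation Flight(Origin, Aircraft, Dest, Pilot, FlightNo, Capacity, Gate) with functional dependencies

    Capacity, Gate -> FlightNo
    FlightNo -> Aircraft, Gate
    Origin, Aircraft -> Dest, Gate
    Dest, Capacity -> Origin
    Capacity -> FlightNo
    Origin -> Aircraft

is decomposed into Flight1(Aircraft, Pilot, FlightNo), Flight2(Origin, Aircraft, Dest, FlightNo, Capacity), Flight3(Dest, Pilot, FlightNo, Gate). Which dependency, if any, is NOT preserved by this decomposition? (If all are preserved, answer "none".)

Origin, Aircraft -> Dest, Gate

Check Origin, Aircraft → Dest, Gate: no single fragment contains all of {Origin, Aircraft, Dest, Gate}, and the restricted closure of {Origin, Aircraft} across the fragments never reaches {Dest, Gate}.
Capacity, Gate → FlightNo is preserved.
FlightNo → Aircraft, Gate is preserved.
Dest, Capacity → Origin is preserved.
Capacity → FlightNo is preserved.
Origin → Aircraft is preserved.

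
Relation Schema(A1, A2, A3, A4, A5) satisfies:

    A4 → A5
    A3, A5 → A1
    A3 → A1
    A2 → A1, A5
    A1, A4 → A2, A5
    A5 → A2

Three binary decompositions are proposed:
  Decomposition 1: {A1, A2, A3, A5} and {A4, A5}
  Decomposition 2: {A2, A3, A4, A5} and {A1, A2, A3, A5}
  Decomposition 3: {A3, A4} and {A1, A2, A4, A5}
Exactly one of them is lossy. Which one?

Decomposition 1: common = {A5}, closure = {A1, A2, A5} → lossy.
Decomposition 2: common = {A2, A3, A5}, closure = {A1, A2, A3, A5} → lossless.
Decomposition 3: common = {A4}, closure = {A1, A2, A4, A5} → lossless.

Decomposition 1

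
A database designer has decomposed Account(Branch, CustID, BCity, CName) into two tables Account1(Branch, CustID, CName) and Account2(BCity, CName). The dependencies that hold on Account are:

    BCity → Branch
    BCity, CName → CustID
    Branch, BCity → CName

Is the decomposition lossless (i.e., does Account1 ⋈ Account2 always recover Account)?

No

Common attributes: Account1 ∩ Account2 = {CName}.
No dependency enlarges {CName}, so (CName)⁺ = {CName}.
The closure contains neither all of Account1 = {Branch, CustID, CName} nor all of Account2 = {BCity, CName}, so the common attributes are not a superkey of either fragment. The join is lossy.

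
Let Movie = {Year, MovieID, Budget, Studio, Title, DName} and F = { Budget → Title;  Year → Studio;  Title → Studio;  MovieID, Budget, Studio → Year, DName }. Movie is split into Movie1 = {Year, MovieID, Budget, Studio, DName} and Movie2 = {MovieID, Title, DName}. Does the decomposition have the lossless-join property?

No

Common attributes: Movie1 ∩ Movie2 = {MovieID, DName}.
No dependency enlarges {MovieID, DName}, so (MovieID, DName)⁺ = {MovieID, DName}.
The closure contains neither all of Movie1 = {Year, MovieID, Budget, Studio, DName} nor all of Movie2 = {MovieID, Title, DName}, so the common attributes are not a superkey of either fragment. The join is lossy.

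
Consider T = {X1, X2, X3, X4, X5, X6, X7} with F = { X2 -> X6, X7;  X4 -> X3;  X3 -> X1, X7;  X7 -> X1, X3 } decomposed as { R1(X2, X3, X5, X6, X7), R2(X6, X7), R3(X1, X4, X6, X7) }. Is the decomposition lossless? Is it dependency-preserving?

Lossless test (chase): Rows 1 and 2 agree on X7; apply X7→X1, X3 and equate their X1, X3 entries. Rows 1 and 3 agree on X7; apply X7→X1, X3 and equate their X1, X3 entries. No row becomes fully distinguished — the join is lossy.
Dependency preservation: X4 → X3; X3 → X1, X7; X7 → X1, X3 are not contained in any single fragment, but the restricted closure of each left-hand side across the fragments still reaches the right-hand side; the remaining FDs each lie inside some fragment. All dependencies are preserved.

lossy but dependency-preserving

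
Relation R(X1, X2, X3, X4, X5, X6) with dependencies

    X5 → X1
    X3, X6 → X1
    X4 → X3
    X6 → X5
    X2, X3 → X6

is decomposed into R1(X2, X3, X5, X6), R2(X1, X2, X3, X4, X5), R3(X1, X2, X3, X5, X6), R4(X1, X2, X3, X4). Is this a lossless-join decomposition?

Yes

Chase test. Columns are X1, X2, X3, X4, X5, X6; row i has aⱼ where attribute j ∈ Ri, else bᵢⱼ.
Initial tableau (one row per fragment):
  row 1: b11 a2 a3 b14 a5 a6
  row 2: a1 a2 a3 a4 a5 b26
  row 3: a1 a2 a3 b34 a5 a6
  row 4: a1 a2 a3 a4 b45 b46
Rows 1 and 2 agree on X5; apply X5→X1 and equate their X1 entries.
Rows 1 and 2 agree on X2, X3; apply X2, X3→X6 and equate their X6 entries.
Rows 1 and 4 agree on X2, X3; apply X2, X3→X6 and equate their X6 entries.
Rows 1 and 4 agree on X6; apply X6→X5 and equate their X5 entries.
Row 2 is now all distinguished symbols — the join is lossless.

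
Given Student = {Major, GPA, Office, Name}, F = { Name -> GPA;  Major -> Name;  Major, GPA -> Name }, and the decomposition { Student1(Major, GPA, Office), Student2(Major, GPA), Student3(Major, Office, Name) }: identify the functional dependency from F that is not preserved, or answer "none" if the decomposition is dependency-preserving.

Check Name → GPA: no single fragment contains all of {GPA, Name}, and the restricted closure of {Name} across the fragments never reaches {GPA}.
Major → Name is preserved.
Major, GPA → Name is preserved.

Name -> GPA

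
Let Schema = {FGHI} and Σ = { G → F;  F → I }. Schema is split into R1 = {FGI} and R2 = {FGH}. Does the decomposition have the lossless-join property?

Common attributes: R1 ∩ R2 = {FG}.
Closure of {FG}: F → I applies, adding I. So (FG)⁺ = {FGI}.
This closure contains every attribute of R1, so R1 ∩ R2 → R1. The join is lossless.

Yes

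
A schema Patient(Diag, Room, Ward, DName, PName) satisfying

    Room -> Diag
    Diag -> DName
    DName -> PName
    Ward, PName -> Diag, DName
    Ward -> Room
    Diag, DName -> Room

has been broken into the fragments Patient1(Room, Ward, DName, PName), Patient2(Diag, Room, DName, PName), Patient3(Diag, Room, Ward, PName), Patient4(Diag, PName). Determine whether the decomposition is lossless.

Yes

Chase test. Columns are Diag, Room, Ward, DName, PName; row i has aⱼ where attribute j ∈ Patienti, else bᵢⱼ.
Initial tableau (one row per fragment):
  row 1: b11 a2 a3 a4 a5
  row 2: a1 a2 b23 a4 a5
  row 3: a1 a2 a3 b34 a5
  row 4: a1 b42 b43 b44 a5
Rows 1 and 2 agree on Room; apply Room→Diag and equate their Diag entries.
Rows 1 and 3 agree on Diag; apply Diag→DName and equate their DName entries.
Rows 1 and 4 agree on Diag; apply Diag→DName and equate their DName entries.
Rows 1 and 4 agree on Diag, DName; apply Diag, DName→Room and equate their Room entries.
Row 1 is now all distinguished symbols — the join is lossless.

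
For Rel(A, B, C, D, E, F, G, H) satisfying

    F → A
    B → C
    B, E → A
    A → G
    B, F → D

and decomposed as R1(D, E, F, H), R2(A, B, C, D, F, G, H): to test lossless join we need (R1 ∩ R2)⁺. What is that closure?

A, D, F, G, H

R1 ∩ R2 = {D, F, H}.
F → A applies, adding A
A → G applies, adding G
Closure: {A, D, F, G, H}.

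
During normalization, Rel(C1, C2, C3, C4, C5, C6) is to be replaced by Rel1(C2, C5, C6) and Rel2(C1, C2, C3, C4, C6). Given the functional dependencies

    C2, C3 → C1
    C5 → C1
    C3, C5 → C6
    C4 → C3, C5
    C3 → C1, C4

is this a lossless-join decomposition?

Common attributes: Rel1 ∩ Rel2 = {C2, C6}.
No dependency enlarges {C2, C6}, so (C2, C6)⁺ = {C2, C6}.
The closure contains neither all of Rel1 = {C2, C5, C6} nor all of Rel2 = {C1, C2, C3, C4, C6}, so the common attributes are not a superkey of either fragment. The join is lossy.

No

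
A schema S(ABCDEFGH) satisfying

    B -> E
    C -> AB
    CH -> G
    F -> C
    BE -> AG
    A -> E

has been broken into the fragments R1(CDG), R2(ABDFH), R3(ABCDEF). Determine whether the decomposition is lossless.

Chase test. Columns are ABCDEFGH; row i has aⱼ where attribute j ∈ Ri, else bᵢⱼ.
Initial tableau (one row per fragment):
  row 1: b11 b12 a3 a4 b15 b16 a7 b18
  row 2: a1 a2 b23 a4 b25 a6 b27 a8
  row 3: a1 a2 a3 a4 a5 a6 b37 b38
Rows 2 and 3 agree on B; apply B→E and equate their E entries.
Rows 1 and 3 agree on C; apply C→AB and equate their AB entries.
Rows 2 and 3 agree on F; apply F→C and equate their C entries.
Rows 2 and 3 agree on BE; apply BE→AG and equate their AG entries.
Rows 1 and 2 agree on A; apply A→E and equate their E entries.
Rows 1 and 2 agree on BE; apply BE→AG and equate their AG entries.
Row 2 is now all distinguished symbols — the join is lossless.

Yes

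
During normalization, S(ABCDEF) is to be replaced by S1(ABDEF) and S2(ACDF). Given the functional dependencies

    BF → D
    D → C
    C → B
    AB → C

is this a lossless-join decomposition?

Yes

Common attributes: S1 ∩ S2 = {ADF}.
Closure of {ADF}: D → C applies, adding C; C → B applies, adding B. So (ADF)⁺ = {ABCDF}.
This closure contains every attribute of S2, so S1 ∩ S2 → S2. The join is lossless.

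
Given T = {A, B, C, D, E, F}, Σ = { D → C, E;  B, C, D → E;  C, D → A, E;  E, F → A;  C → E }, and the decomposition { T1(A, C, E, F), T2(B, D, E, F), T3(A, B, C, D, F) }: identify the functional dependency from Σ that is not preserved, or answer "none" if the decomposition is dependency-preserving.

none

D → C, E: restricted closure across fragments reaches C, E.
B, C, D → E: restricted closure across fragments reaches E.
C, D → A, E: restricted closure across fragments reaches A, E.
E, F → A lies within T1.
C → E lies within T1.
Every dependency is enforceable on the fragments, so the decomposition is dependency-preserving.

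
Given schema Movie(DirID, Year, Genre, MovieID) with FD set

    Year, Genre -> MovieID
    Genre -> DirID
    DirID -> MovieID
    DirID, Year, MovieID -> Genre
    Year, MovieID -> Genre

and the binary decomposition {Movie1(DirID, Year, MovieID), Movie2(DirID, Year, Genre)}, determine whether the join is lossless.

Common attributes: Movie1 ∩ Movie2 = {DirID, Year}.
Closure of {DirID, Year}: DirID → MovieID applies, adding MovieID; DirID, Year, MovieID → Genre applies, adding Genre. So (DirID, Year)⁺ = {DirID, Year, Genre, MovieID}.
This closure contains every attribute of Movie1, so Movie1 ∩ Movie2 → Movie1. The join is lossless.

Yes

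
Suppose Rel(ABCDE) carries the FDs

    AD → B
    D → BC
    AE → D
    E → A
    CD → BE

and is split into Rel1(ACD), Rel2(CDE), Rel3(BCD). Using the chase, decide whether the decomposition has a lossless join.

Chase test. Columns are ABCDE; row i has aⱼ where attribute j ∈ Reli, else bᵢⱼ.
Initial tableau (one row per fragment):
  row 1: a1 b12 a3 a4 b15
  row 2: b21 b22 a3 a4 a5
  row 3: b31 a2 a3 a4 b35
Rows 1 and 2 agree on D; apply D→BC and equate their BC entries.
Rows 1 and 3 agree on D; apply D→BC and equate their BC entries.
Rows 1 and 2 agree on CD; apply CD→BE and equate their BE entries.
Rows 1 and 3 agree on CD; apply CD→BE and equate their BE entries.
Rows 1 and 2 agree on E; apply E→A and equate their A entries.
Rows 1 and 3 agree on E; apply E→A and equate their A entries.
Row 1 is now all distinguished symbols — the join is lossless.

Yes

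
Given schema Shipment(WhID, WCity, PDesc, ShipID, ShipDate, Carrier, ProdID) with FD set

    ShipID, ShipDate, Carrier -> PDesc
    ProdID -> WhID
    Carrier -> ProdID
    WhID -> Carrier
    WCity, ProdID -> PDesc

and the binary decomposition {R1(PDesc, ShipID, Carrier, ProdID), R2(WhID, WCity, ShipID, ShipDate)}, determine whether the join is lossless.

No

Common attributes: R1 ∩ R2 = {ShipID}.
No dependency enlarges {ShipID}, so (ShipID)⁺ = {ShipID}.
The closure contains neither all of R1 = {PDesc, ShipID, Carrier, ProdID} nor all of R2 = {WhID, WCity, ShipID, ShipDate}, so the common attributes are not a superkey of either fragment. The join is lossy.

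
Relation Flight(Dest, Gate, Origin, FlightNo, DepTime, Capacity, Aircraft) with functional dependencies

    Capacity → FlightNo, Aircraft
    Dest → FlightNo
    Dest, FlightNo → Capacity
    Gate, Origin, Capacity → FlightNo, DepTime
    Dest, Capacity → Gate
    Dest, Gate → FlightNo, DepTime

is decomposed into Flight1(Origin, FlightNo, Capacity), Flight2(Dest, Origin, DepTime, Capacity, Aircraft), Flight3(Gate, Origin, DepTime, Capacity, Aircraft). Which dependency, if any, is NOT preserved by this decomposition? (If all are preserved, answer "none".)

Dest, Capacity → Gate

Check Dest, Capacity → Gate: no single fragment contains all of {Dest, Gate, Capacity}, and the restricted closure of {Dest, Capacity} across the fragments never reaches {Gate}.
Capacity → FlightNo, Aircraft is preserved.
Dest → FlightNo is preserved.
Dest, FlightNo → Capacity is preserved.
Gate, Origin, Capacity → FlightNo, DepTime is preserved.
Dest, Gate → FlightNo, DepTime is preserved.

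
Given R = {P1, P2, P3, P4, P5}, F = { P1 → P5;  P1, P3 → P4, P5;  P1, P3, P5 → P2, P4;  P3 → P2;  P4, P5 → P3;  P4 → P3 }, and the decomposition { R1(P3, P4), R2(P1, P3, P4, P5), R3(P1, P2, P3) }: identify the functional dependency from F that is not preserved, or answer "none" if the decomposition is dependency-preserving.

none

P1 → P5 lies within R2.
P1, P3 → P4, P5 lies within R2.
P1, P3, P5 → P2, P4: restricted closure across fragments reaches P2, P4.
P3 → P2 lies within R3.
P4, P5 → P3 lies within R2.
P4 → P3 lies within R1.
Every dependency is enforceable on the fragments, so the decomposition is dependency-preserving.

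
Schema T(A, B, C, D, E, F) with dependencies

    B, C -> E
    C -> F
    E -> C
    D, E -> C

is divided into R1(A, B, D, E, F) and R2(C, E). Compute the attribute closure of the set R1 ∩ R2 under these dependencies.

R1 ∩ R2 = {E}.
E → C applies, adding C
C → F applies, adding F
Closure: {C, E, F}.

C, E, F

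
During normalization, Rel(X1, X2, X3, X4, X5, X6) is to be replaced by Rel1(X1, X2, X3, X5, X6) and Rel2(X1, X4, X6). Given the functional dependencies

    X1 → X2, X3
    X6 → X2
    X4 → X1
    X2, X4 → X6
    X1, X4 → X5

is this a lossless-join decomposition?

No

Common attributes: Rel1 ∩ Rel2 = {X1, X6}.
Closure of {X1, X6}: X1 → X2, X3 applies, adding X2, X3. So (X1, X6)⁺ = {X1, X2, X3, X6}.
The closure contains neither all of Rel1 = {X1, X2, X3, X5, X6} nor all of Rel2 = {X1, X4, X6}, so the common attributes are not a superkey of either fragment. The join is lossy.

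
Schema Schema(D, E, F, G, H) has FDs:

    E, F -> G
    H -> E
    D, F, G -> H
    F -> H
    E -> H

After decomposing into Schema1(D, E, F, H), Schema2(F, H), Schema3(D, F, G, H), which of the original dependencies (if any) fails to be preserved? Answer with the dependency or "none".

E, F → G: restricted closure across fragments reaches G.
H → E lies within Schema1.
D, F, G → H lies within Schema3.
F → H lies within Schema1.
E → H lies within Schema1.
Every dependency is enforceable on the fragments, so the decomposition is dependency-preserving.

none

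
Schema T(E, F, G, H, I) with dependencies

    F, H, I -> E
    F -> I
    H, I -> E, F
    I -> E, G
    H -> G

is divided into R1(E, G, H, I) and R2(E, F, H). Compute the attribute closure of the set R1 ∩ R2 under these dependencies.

R1 ∩ R2 = {E, H}.
H → G applies, adding G
Closure: {E, G, H}.

E, G, H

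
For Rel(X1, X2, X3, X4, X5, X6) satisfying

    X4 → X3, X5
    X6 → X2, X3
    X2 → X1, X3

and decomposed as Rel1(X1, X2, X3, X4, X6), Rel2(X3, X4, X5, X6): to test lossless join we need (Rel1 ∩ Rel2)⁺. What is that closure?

Rel1 ∩ Rel2 = {X3, X4, X6}.
X4 → X3, X5 applies, adding X5
X6 → X2, X3 applies, adding X2
X2 → X1, X3 applies, adding X1
Closure: {X1, X2, X3, X4, X5, X6}.

X1, X2, X3, X4, X5, X6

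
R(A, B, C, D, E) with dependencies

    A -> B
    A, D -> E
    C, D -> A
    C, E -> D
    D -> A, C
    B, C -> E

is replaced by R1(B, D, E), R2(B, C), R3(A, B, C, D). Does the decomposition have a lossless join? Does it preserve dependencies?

Lossless test (chase): Rows 1 and 3 agree on D; apply D→A, C and equate their A, C entries. Rows 1 and 2 agree on B, C; apply B, C→E and equate their E entries. Rows 1 and 3 agree on B, C; apply B, C→E and equate their E entries. Rows 1 and 2 agree on C, E; apply C, E→D and equate their D entries. Rows 1 and 2 agree on D; apply D→A, C and equate their A, C entries. Row 1 is now all distinguished symbols — the join is lossless.
Dependency preservation: the restricted closure of {C, E} across the fragments never reaches {D}, so C, E → D cannot be enforced without a join — not preserved.

lossless but not dependency-preserving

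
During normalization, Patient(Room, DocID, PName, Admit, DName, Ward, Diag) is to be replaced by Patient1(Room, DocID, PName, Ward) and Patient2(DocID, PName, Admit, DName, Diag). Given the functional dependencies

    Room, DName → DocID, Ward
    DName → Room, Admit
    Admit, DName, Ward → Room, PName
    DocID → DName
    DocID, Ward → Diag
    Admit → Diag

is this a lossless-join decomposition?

Common attributes: Patient1 ∩ Patient2 = {DocID, PName}.
Closure of {DocID, PName}: DocID → DName applies, adding DName; DName → Room, Admit applies, adding Room, Admit; Admit → Diag applies, adding Diag; Room, DName → DocID, Ward applies, adding Ward. So (DocID, PName)⁺ = {Room, DocID, PName, Admit, DName, Ward, Diag}.
This closure contains every attribute of Patient1, so Patient1 ∩ Patient2 → Patient1. The join is lossless.

Yes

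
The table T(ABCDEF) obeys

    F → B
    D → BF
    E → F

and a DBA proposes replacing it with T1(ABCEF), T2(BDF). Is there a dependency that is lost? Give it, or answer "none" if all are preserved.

none

F → B lies within T1.
D → BF lies within T2.
E → F lies within T1.
Every dependency is enforceable on the fragments, so the decomposition is dependency-preserving.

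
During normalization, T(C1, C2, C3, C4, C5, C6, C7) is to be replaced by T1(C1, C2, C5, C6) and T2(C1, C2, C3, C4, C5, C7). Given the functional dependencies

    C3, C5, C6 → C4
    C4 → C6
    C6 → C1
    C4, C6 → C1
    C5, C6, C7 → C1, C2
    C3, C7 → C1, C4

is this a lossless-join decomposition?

No

Common attributes: T1 ∩ T2 = {C1, C2, C5}.
No dependency enlarges {C1, C2, C5}, so (C1, C2, C5)⁺ = {C1, C2, C5}.
The closure contains neither all of T1 = {C1, C2, C5, C6} nor all of T2 = {C1, C2, C3, C4, C5, C7}, so the common attributes are not a superkey of either fragment. The join is lossy.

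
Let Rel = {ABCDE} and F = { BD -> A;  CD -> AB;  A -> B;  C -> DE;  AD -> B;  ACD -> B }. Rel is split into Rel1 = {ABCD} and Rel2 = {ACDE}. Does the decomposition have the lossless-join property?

Common attributes: Rel1 ∩ Rel2 = {ACD}.
Closure of {ACD}: CD → AB applies, adding B; C → DE applies, adding E. So (ACD)⁺ = {ABCDE}.
This closure contains every attribute of Rel1, so Rel1 ∩ Rel2 → Rel1. The join is lossless.

Yes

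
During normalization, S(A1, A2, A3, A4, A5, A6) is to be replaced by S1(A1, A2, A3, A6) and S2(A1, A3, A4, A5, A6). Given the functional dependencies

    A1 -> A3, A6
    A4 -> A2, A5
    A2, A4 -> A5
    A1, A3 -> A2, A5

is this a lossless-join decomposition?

Common attributes: S1 ∩ S2 = {A1, A3, A6}.
Closure of {A1, A3, A6}: A1, A3 → A2, A5 applies, adding A2, A5. So (A1, A3, A6)⁺ = {A1, A2, A3, A5, A6}.
This closure contains every attribute of S1, so S1 ∩ S2 → S1. The join is lossless.

Yes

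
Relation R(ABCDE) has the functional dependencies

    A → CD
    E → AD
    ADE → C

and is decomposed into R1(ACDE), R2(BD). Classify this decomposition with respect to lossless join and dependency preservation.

lossy but dependency-preserving

Lossless test: (D)⁺ = {D}, which is a superkey of neither fragment — lossy.
Dependency preservation: every FD's attributes lie within a single fragment, so each can be enforced locally — preserved.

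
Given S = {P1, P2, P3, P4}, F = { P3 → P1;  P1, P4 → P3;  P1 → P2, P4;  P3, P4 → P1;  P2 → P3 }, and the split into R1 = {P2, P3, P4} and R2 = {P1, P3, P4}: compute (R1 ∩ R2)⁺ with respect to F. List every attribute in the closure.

R1 ∩ R2 = {P3, P4}.
P3 → P1 applies, adding P1
P1 → P2, P4 applies, adding P2
Closure: {P1, P2, P3, P4}.

P1, P2, P3, P4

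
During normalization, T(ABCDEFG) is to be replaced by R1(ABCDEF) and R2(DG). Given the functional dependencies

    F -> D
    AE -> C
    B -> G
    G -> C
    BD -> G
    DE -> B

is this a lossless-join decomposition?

Common attributes: R1 ∩ R2 = {D}.
No dependency enlarges {D}, so (D)⁺ = {D}.
The closure contains neither all of R1 = {ABCDEF} nor all of R2 = {DG}, so the common attributes are not a superkey of either fragment. The join is lossy.

No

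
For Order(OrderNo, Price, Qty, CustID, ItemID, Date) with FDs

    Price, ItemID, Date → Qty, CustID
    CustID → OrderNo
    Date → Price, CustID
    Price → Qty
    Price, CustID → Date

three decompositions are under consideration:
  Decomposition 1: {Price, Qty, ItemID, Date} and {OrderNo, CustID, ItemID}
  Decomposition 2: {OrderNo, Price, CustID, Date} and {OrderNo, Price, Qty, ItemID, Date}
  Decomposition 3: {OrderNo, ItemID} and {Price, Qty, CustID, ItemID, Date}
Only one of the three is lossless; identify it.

Decomposition 1: common = {ItemID}, closure = {ItemID} → lossy.
Decomposition 2: common = {OrderNo, Price, Date}, closure = {OrderNo, Price, Qty, CustID, Date} → lossless.
Decomposition 3: common = {ItemID}, closure = {ItemID} → lossy.

Decomposition 2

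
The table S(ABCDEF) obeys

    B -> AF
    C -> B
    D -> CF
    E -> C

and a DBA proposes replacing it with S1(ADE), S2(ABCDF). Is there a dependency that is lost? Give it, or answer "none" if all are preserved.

Check E → C: no single fragment contains all of {CE}, and the restricted closure of {E} across the fragments never reaches {C}.
B → AF is preserved.
C → B is preserved.
D → CF is preserved.

E -> C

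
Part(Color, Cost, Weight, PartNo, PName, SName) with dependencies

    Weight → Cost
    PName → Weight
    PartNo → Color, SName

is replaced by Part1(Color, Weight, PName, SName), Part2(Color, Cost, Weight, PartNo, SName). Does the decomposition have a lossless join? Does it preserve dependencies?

Lossless test: (Color, Weight, SName)⁺ = {Color, Cost, Weight, SName}, which is a superkey of neither fragment — lossy.
Dependency preservation: every FD's attributes lie within a single fragment, so each can be enforced locally — preserved.

lossy but dependency-preserving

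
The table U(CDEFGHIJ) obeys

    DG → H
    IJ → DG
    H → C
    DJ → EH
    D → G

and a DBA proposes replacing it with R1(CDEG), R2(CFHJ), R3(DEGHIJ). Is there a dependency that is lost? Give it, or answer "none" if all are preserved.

DG → H lies within R3.
IJ → DG lies within R3.
H → C lies within R2.
DJ → EH lies within R3.
D → G lies within R1.
Every dependency is enforceable on the fragments, so the decomposition is dependency-preserving.

none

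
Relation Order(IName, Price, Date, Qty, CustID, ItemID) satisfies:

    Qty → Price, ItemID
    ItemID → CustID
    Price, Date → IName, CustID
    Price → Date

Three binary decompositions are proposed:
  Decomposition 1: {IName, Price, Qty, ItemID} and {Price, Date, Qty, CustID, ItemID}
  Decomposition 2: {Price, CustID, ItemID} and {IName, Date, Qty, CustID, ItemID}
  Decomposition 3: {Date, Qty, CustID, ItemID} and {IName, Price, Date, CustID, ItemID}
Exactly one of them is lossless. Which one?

Decomposition 1: common = {Price, Qty, ItemID}, closure = {IName, Price, Date, Qty, CustID, ItemID} → lossless.
Decomposition 2: common = {CustID, ItemID}, closure = {CustID, ItemID} → lossy.
Decomposition 3: common = {Date, CustID, ItemID}, closure = {Date, CustID, ItemID} → lossy.

Decomposition 1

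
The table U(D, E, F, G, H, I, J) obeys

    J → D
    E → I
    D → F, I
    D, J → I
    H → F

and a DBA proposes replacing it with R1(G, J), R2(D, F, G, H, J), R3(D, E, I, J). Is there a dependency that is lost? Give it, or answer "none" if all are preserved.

none

J → D lies within R2.
E → I lies within R3.
D → F, I: restricted closure across fragments reaches F, I.
D, J → I lies within R3.
H → F lies within R2.
Every dependency is enforceable on the fragments, so the decomposition is dependency-preserving.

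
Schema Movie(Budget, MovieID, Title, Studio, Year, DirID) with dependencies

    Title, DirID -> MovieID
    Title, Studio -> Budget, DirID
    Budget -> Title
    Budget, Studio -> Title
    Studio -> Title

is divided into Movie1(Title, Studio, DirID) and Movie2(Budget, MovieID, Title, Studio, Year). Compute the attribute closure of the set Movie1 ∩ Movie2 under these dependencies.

Movie1 ∩ Movie2 = {Title, Studio}.
Title, Studio → Budget, DirID applies, adding Budget, DirID
Title, DirID → MovieID applies, adding MovieID
Closure: {Budget, MovieID, Title, Studio, DirID}.

Budget, MovieID, Title, Studio, DirID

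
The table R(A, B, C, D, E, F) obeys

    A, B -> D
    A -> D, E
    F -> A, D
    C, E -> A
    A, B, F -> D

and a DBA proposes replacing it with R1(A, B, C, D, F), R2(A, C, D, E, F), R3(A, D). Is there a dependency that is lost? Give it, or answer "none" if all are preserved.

A, B → D lies within R1.
A → D, E lies within R2.
F → A, D lies within R1.
C, E → A lies within R2.
A, B, F → D lies within R1.
Every dependency is enforceable on the fragments, so the decomposition is dependency-preserving.

none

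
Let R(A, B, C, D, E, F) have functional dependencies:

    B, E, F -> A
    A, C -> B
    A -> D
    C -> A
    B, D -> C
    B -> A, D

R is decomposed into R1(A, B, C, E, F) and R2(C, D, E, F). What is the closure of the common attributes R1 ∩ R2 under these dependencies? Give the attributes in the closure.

R1 ∩ R2 = {C, E, F}.
C → A applies, adding A
A, C → B applies, adding B
A → D applies, adding D
Closure: {A, B, C, D, E, F}.

A, B, C, D, E, F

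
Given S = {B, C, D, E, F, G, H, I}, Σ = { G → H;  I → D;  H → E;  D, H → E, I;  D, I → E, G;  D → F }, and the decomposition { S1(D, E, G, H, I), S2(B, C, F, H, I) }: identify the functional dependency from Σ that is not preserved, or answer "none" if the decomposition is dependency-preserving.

Check D → F: no single fragment contains all of {D, F}, and the restricted closure of {D} across the fragments never reaches {F}.
G → H is preserved.
I → D is preserved.
H → E is preserved.
D, H → E, I is preserved.
D, I → E, G is preserved.

D → F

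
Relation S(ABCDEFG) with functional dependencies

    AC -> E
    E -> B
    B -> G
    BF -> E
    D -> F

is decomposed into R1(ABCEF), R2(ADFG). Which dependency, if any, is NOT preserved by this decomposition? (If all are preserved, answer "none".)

Check B → G: no single fragment contains all of {BG}, and the restricted closure of {B} across the fragments never reaches {G}.
AC → E is preserved.
E → B is preserved.
BF → E is preserved.
D → F is preserved.

B -> G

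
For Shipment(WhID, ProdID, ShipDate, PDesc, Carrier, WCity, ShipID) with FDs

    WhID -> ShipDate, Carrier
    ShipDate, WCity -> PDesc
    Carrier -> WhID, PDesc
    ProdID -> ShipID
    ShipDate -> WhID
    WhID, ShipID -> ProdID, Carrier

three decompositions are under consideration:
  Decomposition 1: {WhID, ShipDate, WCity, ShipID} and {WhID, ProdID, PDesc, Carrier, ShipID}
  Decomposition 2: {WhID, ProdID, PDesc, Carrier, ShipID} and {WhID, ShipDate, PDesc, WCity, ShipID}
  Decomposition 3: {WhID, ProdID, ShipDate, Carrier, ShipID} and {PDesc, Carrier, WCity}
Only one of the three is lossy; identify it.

Decomposition 3

Decomposition 1: common = {WhID, ShipID}, closure = {WhID, ProdID, ShipDate, PDesc, Carrier, ShipID} → lossless.
Decomposition 2: common = {WhID, PDesc, ShipID}, closure = {WhID, ProdID, ShipDate, PDesc, Carrier, ShipID} → lossless.
Decomposition 3: common = {Carrier}, closure = {WhID, ShipDate, PDesc, Carrier} → lossy.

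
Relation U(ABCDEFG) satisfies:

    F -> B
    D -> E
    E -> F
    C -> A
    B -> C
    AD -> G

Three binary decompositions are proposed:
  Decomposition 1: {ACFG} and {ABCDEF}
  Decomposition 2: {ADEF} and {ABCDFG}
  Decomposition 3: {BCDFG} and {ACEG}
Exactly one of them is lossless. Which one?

Decomposition 2

Decomposition 1: common = {ACF}, closure = {ABCF} → lossy.
Decomposition 2: common = {ADF}, closure = {ABCDEFG} → lossless.
Decomposition 3: common = {CG}, closure = {ACG} → lossy.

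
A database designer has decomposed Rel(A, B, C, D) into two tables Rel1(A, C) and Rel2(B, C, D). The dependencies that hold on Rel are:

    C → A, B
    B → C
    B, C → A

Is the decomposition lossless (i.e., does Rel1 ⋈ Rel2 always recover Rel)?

Yes

Common attributes: Rel1 ∩ Rel2 = {C}.
Closure of {C}: C → A, B applies, adding A, B. So (C)⁺ = {A, B, C}.
This closure contains every attribute of Rel1, so Rel1 ∩ Rel2 → Rel1. The join is lossless.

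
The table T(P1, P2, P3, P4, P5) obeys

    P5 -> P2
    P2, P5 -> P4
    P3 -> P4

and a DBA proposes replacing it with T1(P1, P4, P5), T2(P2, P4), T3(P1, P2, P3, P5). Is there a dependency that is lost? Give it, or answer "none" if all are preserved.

Check P3 → P4: no single fragment contains all of {P3, P4}, and the restricted closure of {P3} across the fragments never reaches {P4}.
P5 → P2 is preserved.
P2, P5 → P4 is preserved.

P3 -> P4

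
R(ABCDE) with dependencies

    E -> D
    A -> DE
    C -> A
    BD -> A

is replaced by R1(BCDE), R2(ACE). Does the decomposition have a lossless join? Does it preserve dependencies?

lossless but not dependency-preserving

Lossless test: (CE)⁺ = {ACDE}, which contains all of one fragment — lossless.
Dependency preservation: the restricted closure of {BD} across the fragments never reaches {A}, so BD → A cannot be enforced without a join — not preserved.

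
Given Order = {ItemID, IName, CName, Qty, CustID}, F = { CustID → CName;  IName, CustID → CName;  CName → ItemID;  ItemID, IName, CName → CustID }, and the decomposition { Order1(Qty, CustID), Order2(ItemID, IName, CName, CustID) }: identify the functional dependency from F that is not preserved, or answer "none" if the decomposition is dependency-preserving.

CustID → CName lies within Order2.
IName, CustID → CName lies within Order2.
CName → ItemID lies within Order2.
ItemID, IName, CName → CustID lies within Order2.
Every dependency is enforceable on the fragments, so the decomposition is dependency-preserving.

none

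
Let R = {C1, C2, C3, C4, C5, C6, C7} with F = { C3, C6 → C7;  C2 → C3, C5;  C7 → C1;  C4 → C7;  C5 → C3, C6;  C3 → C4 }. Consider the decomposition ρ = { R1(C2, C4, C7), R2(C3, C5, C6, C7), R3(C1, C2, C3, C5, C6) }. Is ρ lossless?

Yes

Chase test. Columns are C1, C2, C3, C4, C5, C6, C7; row i has aⱼ where attribute j ∈ Ri, else bᵢⱼ.
Initial tableau (one row per fragment):
  row 1: b11 a2 b13 a4 b15 b16 a7
  row 2: b21 b22 a3 b24 a5 a6 a7
  row 3: a1 a2 a3 b34 a5 a6 b37
Rows 2 and 3 agree on C3, C6; apply C3, C6→C7 and equate their C7 entries.
Rows 1 and 3 agree on C2; apply C2→C3, C5 and equate their C3, C5 entries.
Rows 1 and 2 agree on C7; apply C7→C1 and equate their C1 entries.
Rows 1 and 3 agree on C7; apply C7→C1 and equate their C1 entries.
Rows 1 and 2 agree on C5; apply C5→C3, C6 and equate their C3, C6 entries.
Rows 1 and 2 agree on C3; apply C3→C4 and equate their C4 entries.
Rows 1 and 3 agree on C3; apply C3→C4 and equate their C4 entries.
Row 1 is now all distinguished symbols — the join is lossless.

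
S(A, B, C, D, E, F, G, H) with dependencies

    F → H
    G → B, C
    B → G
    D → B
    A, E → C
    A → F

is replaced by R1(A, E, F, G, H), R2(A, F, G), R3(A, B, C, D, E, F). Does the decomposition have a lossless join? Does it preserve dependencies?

Lossless test (chase): Rows 1 and 2 agree on F; apply F→H and equate their H entries. Rows 1 and 3 agree on F; apply F→H and equate their H entries. Rows 1 and 2 agree on G; apply G→B, C and equate their B, C entries. Rows 1 and 3 agree on A, E; apply A, E→C and equate their C entries. No row becomes fully distinguished — the join is lossy.
Dependency preservation: the restricted closure of {G} across the fragments never reaches {B, C}, so G → B, C cannot be enforced without a join — not preserved.

lossy and not dependency-preserving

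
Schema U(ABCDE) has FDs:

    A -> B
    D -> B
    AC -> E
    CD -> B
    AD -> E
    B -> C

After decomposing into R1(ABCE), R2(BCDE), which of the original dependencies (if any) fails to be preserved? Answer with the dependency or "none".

none

A → B lies within R1.
D → B lies within R2.
AC → E lies within R1.
CD → B lies within R2.
AD → E: restricted closure across fragments reaches E.
B → C lies within R1.
Every dependency is enforceable on the fragments, so the decomposition is dependency-preserving.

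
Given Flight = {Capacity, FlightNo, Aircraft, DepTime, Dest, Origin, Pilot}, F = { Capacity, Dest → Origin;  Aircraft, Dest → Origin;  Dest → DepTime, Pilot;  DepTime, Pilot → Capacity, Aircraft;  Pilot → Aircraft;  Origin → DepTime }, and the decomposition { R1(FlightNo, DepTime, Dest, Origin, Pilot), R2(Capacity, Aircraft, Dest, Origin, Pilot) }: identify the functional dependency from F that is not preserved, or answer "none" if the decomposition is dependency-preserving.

Check DepTime, Pilot → Capacity, Aircraft: no single fragment contains all of {Capacity, Aircraft, DepTime, Pilot}, and the restricted closure of {DepTime, Pilot} across the fragments never reaches {Capacity, Aircraft}.
Capacity, Dest → Origin is preserved.
Aircraft, Dest → Origin is preserved.
Dest → DepTime, Pilot is preserved.
Pilot → Aircraft is preserved.
Origin → DepTime is preserved.

DepTime, Pilot → Capacity, Aircraft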